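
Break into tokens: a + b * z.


Scan left to right, longest-match per lexeme
Tokens: ID(a), OP(+), ID(b), OP(*), ID(z)


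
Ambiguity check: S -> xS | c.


right-linear, alternatives start with distinct terminals 'x' vs 'c': unique leftmost derivation
Unambiguous


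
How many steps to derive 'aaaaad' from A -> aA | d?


Derivation: A => aA => aaA => aaaA => aaaaA => aaaaaA => aaaaad
Steps: 6


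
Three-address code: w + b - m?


Break into single-operator statements:
t1 = w + b
t2 = t1 - m


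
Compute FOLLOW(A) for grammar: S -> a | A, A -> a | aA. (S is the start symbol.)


$ ∈ FOLLOW(S). For each A -> αBβ: add FIRST(β)\{ε} to FOLLOW(B); if β nullable, add FOLLOW(A).
FOLLOW(A) = {$}


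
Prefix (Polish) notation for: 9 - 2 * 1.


'*' binds tighter: tree is (- 9 (* 2 1))
Prefix: - 9 * 2 1


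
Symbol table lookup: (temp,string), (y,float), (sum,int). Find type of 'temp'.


Lookup 'temp' → type string


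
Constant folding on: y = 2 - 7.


2 - 7 = -5 at compile time
Optimized: y = -5


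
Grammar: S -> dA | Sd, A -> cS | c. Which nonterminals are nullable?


A nonterminal is nullable iff some alternative derives ε (directly, or every symbol in it is nullable)
Nullable: {}


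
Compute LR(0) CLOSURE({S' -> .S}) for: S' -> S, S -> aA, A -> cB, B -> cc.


Start: S' -> .S
For each item with dot before a nonterminal B, add B -> .γ for every B-production
Closure: [S' -> .S, S -> .aA]


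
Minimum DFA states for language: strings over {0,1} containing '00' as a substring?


KMP-style automaton: 2 progress states + 1 absorbing accept = 3
Minimal DFA: 3 states


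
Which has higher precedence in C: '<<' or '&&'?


'<<' is shift (level 8); '&&' is logical AND (level 2)
Higher level binds tighter
'<<' has higher precedence than '&&'


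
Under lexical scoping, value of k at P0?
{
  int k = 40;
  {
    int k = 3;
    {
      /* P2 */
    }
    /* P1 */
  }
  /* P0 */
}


k declared in the same block as P0
k = 40


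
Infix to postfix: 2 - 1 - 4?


Left to right (same or higher precedence on left)
Postfix: 2 1 - 4 -


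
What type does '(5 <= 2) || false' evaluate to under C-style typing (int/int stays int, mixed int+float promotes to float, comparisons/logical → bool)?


Operand types: bool || bool
Rule: logical operators take bool operands and yield bool
Result type: bool


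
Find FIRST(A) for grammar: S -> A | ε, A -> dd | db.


Per alternative of A: FIRST(dd) = {d}; FIRST(db) = {d}
FIRST(A) = {d}


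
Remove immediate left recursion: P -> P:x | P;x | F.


Left-recursive alternatives: P:x, P;x; non-recursive: F
Introduce P': P -> FP', P' -> :xP' | ;xP' | ε


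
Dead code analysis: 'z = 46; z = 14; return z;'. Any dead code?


first assignment to z is overwritten before any read
Dead: 'z = 46'


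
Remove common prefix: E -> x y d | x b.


Common prefix: 'x'
Factored: E -> x E', E' -> y d | b


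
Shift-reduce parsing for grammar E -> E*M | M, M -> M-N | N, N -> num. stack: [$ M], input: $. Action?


lookahead ∉ {-} so M won't extend; reduce E -> M
Action: reduce (E -> M)


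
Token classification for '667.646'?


Pattern: digits with a decimal point
Type: FLOAT_LITERAL


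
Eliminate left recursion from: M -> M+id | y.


Left-recursive alternatives: M+id; non-recursive: y
Introduce M': M -> yM', M' -> +idM' | ε


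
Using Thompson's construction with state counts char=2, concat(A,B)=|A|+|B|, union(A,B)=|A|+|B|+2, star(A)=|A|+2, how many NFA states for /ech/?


Syntax tree has 3 char leaf(s), 0 union(s), 0 star(s)
chars contribute 3×2 = 6; each union adds +2; each star adds +2
Total: 6 + 0 + 0 = 6 states


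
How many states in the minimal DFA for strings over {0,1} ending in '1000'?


Track the longest suffix of input matching a prefix of '1000': 5 classes (prefixes of length 0..4)
Minimal DFA: 5 states


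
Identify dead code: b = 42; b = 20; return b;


first assignment to b is overwritten before any read
Dead: 'b = 42'


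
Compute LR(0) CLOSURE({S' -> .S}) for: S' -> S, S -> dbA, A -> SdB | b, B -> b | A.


Start: S' -> .S
For each item with dot before a nonterminal B, add B -> .γ for every B-production
Closure: [S' -> .S, S -> .dbA]


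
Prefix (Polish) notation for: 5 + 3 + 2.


left-to-right (same/higher precedence on left): tree is (+ (+ 5 3) 2)
Prefix: + + 5 3 2


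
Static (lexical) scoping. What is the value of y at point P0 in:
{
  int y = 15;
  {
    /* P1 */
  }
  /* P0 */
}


y declared in the same block as P0
y = 15


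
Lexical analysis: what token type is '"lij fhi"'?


Pattern: double-quoted sequence
Type: STRING_LITERAL


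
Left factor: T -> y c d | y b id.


Common prefix: 'y'
Factored: T -> y T', T' -> c d | b id


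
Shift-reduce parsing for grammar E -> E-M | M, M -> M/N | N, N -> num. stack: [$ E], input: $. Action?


start symbol E on stack, input exhausted
Action: accept


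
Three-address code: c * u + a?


Break into single-operator statements:
t1 = c * u
t2 = t1 + a


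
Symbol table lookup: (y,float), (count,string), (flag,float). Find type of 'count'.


Lookup 'count' → type string


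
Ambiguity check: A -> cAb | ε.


balanced c^n…b^n: each string has a unique parse
Unambiguous


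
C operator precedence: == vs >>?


'>>' is shift (level 8); '==' is equality (level 6)
Higher level binds tighter
'>>' has higher precedence than '=='


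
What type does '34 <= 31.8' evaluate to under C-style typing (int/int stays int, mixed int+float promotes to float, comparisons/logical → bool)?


Operand types: int <= float
Rule: comparison yields bool
Result type: bool


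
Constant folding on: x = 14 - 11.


14 - 11 = 3 at compile time
Optimized: x = 3


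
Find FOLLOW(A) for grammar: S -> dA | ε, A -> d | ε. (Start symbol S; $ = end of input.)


$ ∈ FOLLOW(S). For each A -> αBβ: add FIRST(β)\{ε} to FOLLOW(B); if β nullable, add FOLLOW(A).
FOLLOW(A) = {$}


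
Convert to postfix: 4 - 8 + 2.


Left to right (same or higher precedence on left)
Postfix: 4 8 - 2 +


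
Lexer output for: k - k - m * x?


Scan left to right, longest-match per lexeme
Tokens: ID(k), OP(-), ID(k), OP(-), ID(m), OP(*), ID(x)


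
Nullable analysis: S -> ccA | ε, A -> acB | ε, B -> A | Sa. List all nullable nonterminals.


A nonterminal is nullable iff some alternative derives ε (directly, or every symbol in it is nullable)
Nullable: {A, B, S}


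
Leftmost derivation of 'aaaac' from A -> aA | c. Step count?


Derivation: A => aA => aaA => aaaA => aaaaA => aaaac
Steps: 5


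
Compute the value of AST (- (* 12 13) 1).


Evaluate inner: (* 12 13) = 156
Evaluate root: (- 156 1) = 155
Result: 155


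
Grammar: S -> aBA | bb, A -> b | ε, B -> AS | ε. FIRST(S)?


Per alternative of S: FIRST(aBA) = {a}; FIRST(bb) = {b}
FIRST(S) = {a, b}


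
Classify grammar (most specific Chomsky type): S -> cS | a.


Right-linear: every RHS is a terminal or a terminal followed by one nonterminal
Classification: Type 3 (Regular)


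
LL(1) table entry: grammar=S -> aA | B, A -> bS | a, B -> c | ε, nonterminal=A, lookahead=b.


For [A, b]: 'b' ∈ FIRST(bS)
Entry: A -> bS


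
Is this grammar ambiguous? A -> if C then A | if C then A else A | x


dangling else: 'if C then if C then x else x' parses two ways
Ambiguous


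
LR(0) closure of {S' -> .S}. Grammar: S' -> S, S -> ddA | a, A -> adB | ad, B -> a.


Start: S' -> .S
For each item with dot before a nonterminal B, add B -> .γ for every B-production
Closure: [S' -> .S, S -> .ddA, S -> .a]


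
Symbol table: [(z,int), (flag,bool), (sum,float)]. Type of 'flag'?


Lookup 'flag' → type bool


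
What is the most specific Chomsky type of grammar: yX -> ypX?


LHS has context (more than one symbol) and |LHS| ≤ |RHS|
Classification: Type 1 (Context-Sensitive)


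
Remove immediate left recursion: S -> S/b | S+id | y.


Left-recursive alternatives: S/b, S+id; non-recursive: y
Introduce S': S -> yS', S' -> /bS' | +idS' | ε


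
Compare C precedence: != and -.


'-' is additive (level 9); '!=' is equality (level 6)
Higher level binds tighter
'-' has higher precedence than '!='


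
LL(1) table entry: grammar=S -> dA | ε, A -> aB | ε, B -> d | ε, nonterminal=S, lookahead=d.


For [S, d]: 'd' ∈ FIRST(dA)
Entry: S -> dA


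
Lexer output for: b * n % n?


Scan left to right, longest-match per lexeme
Tokens: ID(b), OP(*), ID(n), OP(%), ID(n)


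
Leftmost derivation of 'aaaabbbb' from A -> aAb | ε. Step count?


Derivation: A => aAb => aaAbb => aaaAbbb => aaaaAbbbb => aaaabbbb
Steps: 5


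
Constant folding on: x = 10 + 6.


10 + 6 = 16 at compile time
Optimized: x = 16


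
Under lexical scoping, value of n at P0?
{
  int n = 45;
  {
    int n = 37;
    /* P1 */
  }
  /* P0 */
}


n declared in the same block as P0
n = 45


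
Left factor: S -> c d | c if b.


Common prefix: 'c'
Factored: S -> c S', S' -> d | if b


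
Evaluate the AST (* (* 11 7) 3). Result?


Evaluate inner: (* 11 7) = 77
Evaluate root: (* 77 3) = 231
Result: 231


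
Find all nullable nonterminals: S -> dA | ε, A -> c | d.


A nonterminal is nullable iff some alternative derives ε (directly, or every symbol in it is nullable)
Nullable: {S}


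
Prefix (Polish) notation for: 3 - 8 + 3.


left-to-right (same/higher precedence on left): tree is (+ (- 3 8) 3)
Prefix: + - 3 8 3


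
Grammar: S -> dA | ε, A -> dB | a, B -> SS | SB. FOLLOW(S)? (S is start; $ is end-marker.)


$ ∈ FOLLOW(S). For each A -> αBβ: add FIRST(β)\{ε} to FOLLOW(B); if β nullable, add FOLLOW(A).
FOLLOW(S) = {$, d}


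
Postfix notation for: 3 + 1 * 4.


* has higher precedence, evaluate 1*4 first
Postfix: 3 1 4 * +


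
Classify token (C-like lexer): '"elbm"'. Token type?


Pattern: double-quoted sequence
Type: STRING_LITERAL


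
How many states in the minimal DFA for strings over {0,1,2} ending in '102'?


Track the longest suffix of input matching a prefix of '102': 4 classes (prefixes of length 0..3)
Minimal DFA: 4 states


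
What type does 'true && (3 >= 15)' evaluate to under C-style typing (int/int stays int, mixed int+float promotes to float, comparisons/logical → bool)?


Operand types: bool && bool
Rule: logical operators take bool operands and yield bool
Result type: bool


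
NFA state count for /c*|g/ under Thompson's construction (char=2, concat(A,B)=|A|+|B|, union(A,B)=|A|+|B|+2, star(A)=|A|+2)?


Syntax tree has 2 char leaf(s), 1 union(s), 1 star(s)
chars contribute 2×2 = 4; each union adds +2; each star adds +2
Total: 4 + 2 + 2 = 8 states


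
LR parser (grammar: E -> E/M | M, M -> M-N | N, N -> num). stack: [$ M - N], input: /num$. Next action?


handle 'M-N' on top
Action: reduce (M -> M-N)


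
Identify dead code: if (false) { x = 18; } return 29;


condition is constant false, so the whole block is unreachable
Dead: 'if (false) { x = 18; }'


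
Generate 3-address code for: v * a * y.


Break into single-operator statements:
t1 = v * a
t2 = t1 * y


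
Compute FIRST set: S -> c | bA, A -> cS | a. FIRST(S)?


Per alternative of S: FIRST(c) = {c}; FIRST(bA) = {b}
FIRST(S) = {b, c}


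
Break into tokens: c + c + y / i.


Scan left to right, longest-match per lexeme
Tokens: ID(c), OP(+), ID(c), OP(+), ID(y), OP(/), ID(i)


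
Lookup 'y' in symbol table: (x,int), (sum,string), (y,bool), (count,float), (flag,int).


Lookup 'y' → type bool


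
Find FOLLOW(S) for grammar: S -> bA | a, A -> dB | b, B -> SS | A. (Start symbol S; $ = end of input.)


$ ∈ FOLLOW(S). For each A -> αBβ: add FIRST(β)\{ε} to FOLLOW(B); if β nullable, add FOLLOW(A).
FOLLOW(S) = {$, a, b}


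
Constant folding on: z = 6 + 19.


6 + 19 = 25 at compile time
Optimized: z = 25


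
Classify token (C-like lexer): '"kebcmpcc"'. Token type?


Pattern: double-quoted sequence
Type: STRING_LITERAL


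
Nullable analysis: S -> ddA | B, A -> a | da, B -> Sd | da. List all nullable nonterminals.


A nonterminal is nullable iff some alternative derives ε (directly, or every symbol in it is nullable)
Nullable: {}


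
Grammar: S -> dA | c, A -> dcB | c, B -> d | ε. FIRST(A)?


Per alternative of A: FIRST(dcB) = {d}; FIRST(c) = {c}
FIRST(A) = {c, d}


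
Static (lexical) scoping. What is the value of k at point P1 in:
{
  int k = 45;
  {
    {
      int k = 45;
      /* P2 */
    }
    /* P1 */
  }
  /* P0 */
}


P1's block does not declare k; resolves to the enclosing declaration at depth 0
k = 45


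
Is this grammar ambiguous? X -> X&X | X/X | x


'x&x/x' has two parse trees (no precedence encoded between & and /)
Ambiguous


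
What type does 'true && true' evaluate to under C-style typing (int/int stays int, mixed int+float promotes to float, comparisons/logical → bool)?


Operand types: bool && bool
Rule: logical operators take bool operands and yield bool
Result type: bool


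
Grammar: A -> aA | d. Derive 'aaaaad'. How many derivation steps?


Derivation: A => aA => aaA => aaaA => aaaaA => aaaaaA => aaaaad
Steps: 6


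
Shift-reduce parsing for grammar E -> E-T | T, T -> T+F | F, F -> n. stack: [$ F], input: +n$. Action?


'F' (not preceded by T+) is the handle for T -> F
Action: reduce (T -> F)


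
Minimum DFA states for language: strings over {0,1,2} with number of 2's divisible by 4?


Track (count of 2) mod 4: states 0..3, accept at 0
Minimal DFA: 4 states


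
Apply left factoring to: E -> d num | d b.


Common prefix: 'd'
Factored: E -> d E', E' -> num | b


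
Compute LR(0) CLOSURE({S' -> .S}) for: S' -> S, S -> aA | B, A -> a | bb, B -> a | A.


Start: S' -> .S
For each item with dot before a nonterminal B, add B -> .γ for every B-production
Closure: [S' -> .S, S -> .aA, S -> .B, B -> .a, B -> .A, A -> .a, A -> .bb]


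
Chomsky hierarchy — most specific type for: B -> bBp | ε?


Single nonterminal LHS, but b^n p^n is not regular
Classification: Type 2 (Context-Free)


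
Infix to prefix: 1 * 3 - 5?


left-to-right (same/higher precedence on left): tree is (- (* 1 3) 5)
Prefix: - * 1 3 5


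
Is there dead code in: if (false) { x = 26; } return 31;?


condition is constant false, so the whole block is unreachable
Dead: 'if (false) { x = 26; }'


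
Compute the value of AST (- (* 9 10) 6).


Evaluate inner: (* 9 10) = 90
Evaluate root: (- 90 6) = 84
Result: 84


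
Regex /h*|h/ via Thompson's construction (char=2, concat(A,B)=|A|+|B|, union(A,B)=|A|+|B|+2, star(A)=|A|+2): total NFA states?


Syntax tree has 2 char leaf(s), 1 union(s), 1 star(s)
chars contribute 2×2 = 4; each union adds +2; each star adds +2
Total: 4 + 2 + 2 = 8 states


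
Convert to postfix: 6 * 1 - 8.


Left to right (same or higher precedence on left)
Postfix: 6 1 * 8 -


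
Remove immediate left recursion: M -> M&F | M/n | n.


Left-recursive alternatives: M&F, M/n; non-recursive: n
Introduce M': M -> nM', M' -> &FM' | /nM' | ε


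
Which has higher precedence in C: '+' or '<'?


'+' is additive (level 9); '<' is relational (level 7)
Higher level binds tighter
'+' has higher precedence than '<'


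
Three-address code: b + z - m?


Break into single-operator statements:
t1 = b + z
t2 = t1 - m


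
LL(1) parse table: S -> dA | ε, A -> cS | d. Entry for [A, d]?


For [A, d]: 'd' ∈ FIRST(d)
Entry: A -> d


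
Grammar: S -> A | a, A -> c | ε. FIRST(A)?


Per alternative of A: FIRST(c) = {c}; FIRST(ε) = {ε}
FIRST(A) = {c, ε}


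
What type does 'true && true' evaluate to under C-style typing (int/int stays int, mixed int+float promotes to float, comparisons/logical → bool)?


Operand types: bool && bool
Rule: logical operators take bool operands and yield bool
Result type: bool


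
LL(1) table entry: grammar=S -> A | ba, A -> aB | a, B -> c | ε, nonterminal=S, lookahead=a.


For [S, a]: 'a' ∈ FIRST(A)
Entry: S -> A


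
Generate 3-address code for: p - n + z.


Break into single-operator statements:
t1 = p - n
t2 = t1 + z


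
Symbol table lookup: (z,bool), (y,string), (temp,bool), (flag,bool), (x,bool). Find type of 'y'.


Lookup 'y' → type string


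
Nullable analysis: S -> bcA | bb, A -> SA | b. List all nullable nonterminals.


A nonterminal is nullable iff some alternative derives ε (directly, or every symbol in it is nullable)
Nullable: {}


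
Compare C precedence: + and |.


'+' is additive (level 9); '|' is bitwise OR (level 3)
Higher level binds tighter
'+' has higher precedence than '|'


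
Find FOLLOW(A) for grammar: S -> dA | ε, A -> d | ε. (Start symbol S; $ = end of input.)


$ ∈ FOLLOW(S). For each A -> αBβ: add FIRST(β)\{ε} to FOLLOW(B); if β nullable, add FOLLOW(A).
FOLLOW(A) = {$}


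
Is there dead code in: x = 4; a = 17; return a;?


x is assigned but never read
Dead: 'x = 4'


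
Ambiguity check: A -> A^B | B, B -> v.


precedence layered via separate nonterminal B: deterministic
Unambiguous


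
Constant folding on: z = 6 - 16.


6 - 16 = -10 at compile time
Optimized: z = -10


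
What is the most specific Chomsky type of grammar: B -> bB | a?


Right-linear: every RHS is a terminal or a terminal followed by one nonterminal
Classification: Type 3 (Regular)


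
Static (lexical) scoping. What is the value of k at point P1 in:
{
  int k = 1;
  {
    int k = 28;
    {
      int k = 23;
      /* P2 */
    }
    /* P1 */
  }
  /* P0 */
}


k declared in the same block as P1
k = 28


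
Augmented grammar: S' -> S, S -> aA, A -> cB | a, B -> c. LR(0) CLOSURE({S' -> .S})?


Start: S' -> .S
For each item with dot before a nonterminal B, add B -> .γ for every B-production
Closure: [S' -> .S, S -> .aA]


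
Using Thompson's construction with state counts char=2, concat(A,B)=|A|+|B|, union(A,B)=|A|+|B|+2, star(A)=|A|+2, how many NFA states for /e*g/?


Syntax tree has 2 char leaf(s), 0 union(s), 1 star(s)
chars contribute 2×2 = 4; each union adds +2; each star adds +2
Total: 4 + 0 + 2 = 6 states


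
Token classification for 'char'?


Pattern: reserved word
Type: KEYWORD


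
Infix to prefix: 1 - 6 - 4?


left-to-right (same/higher precedence on left): tree is (- (- 1 6) 4)
Prefix: - - 1 6 4


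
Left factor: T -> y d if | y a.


Common prefix: 'y'
Factored: T -> y T', T' -> d if | a


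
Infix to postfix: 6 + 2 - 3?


Left to right (same or higher precedence on left)
Postfix: 6 2 + 3 -


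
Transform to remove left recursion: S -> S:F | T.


Left-recursive alternatives: S:F; non-recursive: T
Introduce S': S -> TS', S' -> :FS' | ε


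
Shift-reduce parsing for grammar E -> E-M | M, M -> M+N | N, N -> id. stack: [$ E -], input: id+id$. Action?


no handle ('E-' is not any RHS); shift 'id'
Action: shift


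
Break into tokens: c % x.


Scan left to right, longest-match per lexeme
Tokens: ID(c), OP(%), ID(x)


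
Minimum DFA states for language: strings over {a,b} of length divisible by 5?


Track length mod 5: states 0..4, accept at 0
Minimal DFA: 5 states


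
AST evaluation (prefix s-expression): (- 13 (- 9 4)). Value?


Evaluate inner: (- 9 4) = 5
Evaluate root: (- 13 5) = 8
Result: 8


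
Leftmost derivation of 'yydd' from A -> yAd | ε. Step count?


Derivation: A => yAd => yyAdd => yydd
Steps: 3


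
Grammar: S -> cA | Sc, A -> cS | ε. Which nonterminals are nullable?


A nonterminal is nullable iff some alternative derives ε (directly, or every symbol in it is nullable)
Nullable: {A}


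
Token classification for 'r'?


Pattern: letter/underscore followed by alphanumerics, not a keyword
Type: IDENTIFIER


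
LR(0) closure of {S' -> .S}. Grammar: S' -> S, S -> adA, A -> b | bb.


Start: S' -> .S
For each item with dot before a nonterminal B, add B -> .γ for every B-production
Closure: [S' -> .S, S -> .adA]


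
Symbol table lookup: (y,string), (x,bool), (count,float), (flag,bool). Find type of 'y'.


Lookup 'y' → type string


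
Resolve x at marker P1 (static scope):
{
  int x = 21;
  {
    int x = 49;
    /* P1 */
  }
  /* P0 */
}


x declared in the same block as P1
x = 49


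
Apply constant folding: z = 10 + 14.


10 + 14 = 24 at compile time
Optimized: z = 24


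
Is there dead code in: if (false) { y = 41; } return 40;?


condition is constant false, so the whole block is unreachable
Dead: 'if (false) { y = 41; }'


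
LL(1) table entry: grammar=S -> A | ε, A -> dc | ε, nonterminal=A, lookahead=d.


For [A, d]: 'd' ∈ FIRST(dc)
Entry: A -> dc


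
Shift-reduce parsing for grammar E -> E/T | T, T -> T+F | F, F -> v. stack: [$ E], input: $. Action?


start symbol E on stack, input exhausted
Action: accept


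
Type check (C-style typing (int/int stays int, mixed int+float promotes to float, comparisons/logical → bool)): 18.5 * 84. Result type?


Operand types: float * int
Rule: mixed int/float promotes to float; int/int stays int
Result type: float


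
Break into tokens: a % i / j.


Scan left to right, longest-match per lexeme
Tokens: ID(a), OP(%), ID(i), OP(/), ID(j)


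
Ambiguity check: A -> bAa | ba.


balanced b^n…a^n: each string has a unique parse
Unambiguous


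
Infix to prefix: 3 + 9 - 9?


left-to-right (same/higher precedence on left): tree is (- (+ 3 9) 9)
Prefix: - + 3 9 9


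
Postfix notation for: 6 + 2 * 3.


* has higher precedence, evaluate 2*3 first
Postfix: 6 2 3 * +


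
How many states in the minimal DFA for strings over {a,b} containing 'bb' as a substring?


KMP-style automaton: 2 progress states + 1 absorbing accept = 3
Minimal DFA: 3 states


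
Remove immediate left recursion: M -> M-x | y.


Left-recursive alternatives: M-x; non-recursive: y
Introduce M': M -> yM', M' -> -xM' | ε


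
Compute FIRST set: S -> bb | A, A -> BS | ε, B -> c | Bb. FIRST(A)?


Per alternative of A: FIRST(BS) = {c}; FIRST(ε) = {ε}
FIRST(A) = {c, ε}


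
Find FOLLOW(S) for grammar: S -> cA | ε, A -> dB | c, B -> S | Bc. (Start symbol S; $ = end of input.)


$ ∈ FOLLOW(S). For each A -> αBβ: add FIRST(β)\{ε} to FOLLOW(B); if β nullable, add FOLLOW(A).
FOLLOW(S) = {$, c}


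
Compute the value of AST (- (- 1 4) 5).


Evaluate inner: (- 1 4) = -3
Evaluate root: (- -3 5) = -8
Result: -8


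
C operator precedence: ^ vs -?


'-' is additive (level 9); '^' is bitwise XOR (level 4)
Higher level binds tighter
'-' has higher precedence than '^'


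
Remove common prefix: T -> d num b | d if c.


Common prefix: 'd'
Factored: T -> d T', T' -> num b | if c


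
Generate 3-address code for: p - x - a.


Break into single-operator statements:
t1 = p - x
t2 = t1 - a


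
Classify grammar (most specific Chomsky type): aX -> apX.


LHS has context (more than one symbol) and |LHS| ≤ |RHS|
Classification: Type 1 (Context-Sensitive)


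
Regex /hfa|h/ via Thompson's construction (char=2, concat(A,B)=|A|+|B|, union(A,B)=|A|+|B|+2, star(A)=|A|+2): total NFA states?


Syntax tree has 4 char leaf(s), 1 union(s), 0 star(s)
chars contribute 4×2 = 8; each union adds +2; each star adds +2
Total: 8 + 2 + 0 = 10 states


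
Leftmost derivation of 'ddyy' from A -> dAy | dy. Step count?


Derivation: A => dAy => ddyy
Steps: 2


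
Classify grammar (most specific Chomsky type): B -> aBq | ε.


Single nonterminal LHS, but a^n q^n is not regular
Classification: Type 2 (Context-Free)


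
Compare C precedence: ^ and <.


'<' is relational (level 7); '^' is bitwise XOR (level 4)
Higher level binds tighter
'<' has higher precedence than '^'


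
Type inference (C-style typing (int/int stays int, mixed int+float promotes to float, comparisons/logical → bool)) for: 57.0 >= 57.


Operand types: float >= int
Rule: comparison yields bool
Result type: bool


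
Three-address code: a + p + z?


Break into single-operator statements:
t1 = a + p
t2 = t1 + z


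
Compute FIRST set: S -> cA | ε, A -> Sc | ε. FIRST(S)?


Per alternative of S: FIRST(cA) = {c}; FIRST(ε) = {ε}
FIRST(S) = {c, ε}


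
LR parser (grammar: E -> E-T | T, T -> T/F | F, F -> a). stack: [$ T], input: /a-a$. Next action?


shift '/' to continue T -> T/F
Action: shift


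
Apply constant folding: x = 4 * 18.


4 * 18 = 72 at compile time
Optimized: x = 72


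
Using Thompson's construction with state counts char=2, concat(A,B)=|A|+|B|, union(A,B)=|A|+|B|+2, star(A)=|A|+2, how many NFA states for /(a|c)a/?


Syntax tree has 3 char leaf(s), 1 union(s), 0 star(s)
chars contribute 3×2 = 6; each union adds +2; each star adds +2
Total: 6 + 2 + 0 = 8 states


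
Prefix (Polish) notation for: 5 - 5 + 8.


left-to-right (same/higher precedence on left): tree is (+ (- 5 5) 8)
Prefix: + - 5 5 8


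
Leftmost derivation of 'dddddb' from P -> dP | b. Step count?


Derivation: P => dP => ddP => dddP => ddddP => dddddP => dddddb
Steps: 6


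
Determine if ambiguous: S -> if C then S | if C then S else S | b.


dangling else: 'if C then if C then b else b' parses two ways
Ambiguous


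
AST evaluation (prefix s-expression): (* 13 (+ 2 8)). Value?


Evaluate inner: (+ 2 8) = 10
Evaluate root: (* 13 10) = 130
Result: 130


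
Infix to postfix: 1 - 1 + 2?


Left to right (same or higher precedence on left)
Postfix: 1 1 - 2 +


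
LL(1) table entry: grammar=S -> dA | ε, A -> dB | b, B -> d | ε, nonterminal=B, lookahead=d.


For [B, d]: 'd' ∈ FIRST(d)
Entry: B -> d


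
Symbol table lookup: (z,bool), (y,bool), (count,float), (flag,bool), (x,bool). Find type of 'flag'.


Lookup 'flag' → type bool


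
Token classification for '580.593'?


Pattern: digits with a decimal point
Type: FLOAT_LITERAL


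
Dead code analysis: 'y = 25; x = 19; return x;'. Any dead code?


y is assigned but never read
Dead: 'y = 25'


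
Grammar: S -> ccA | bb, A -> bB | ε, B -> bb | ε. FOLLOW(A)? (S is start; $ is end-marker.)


$ ∈ FOLLOW(S). For each A -> αBβ: add FIRST(β)\{ε} to FOLLOW(B); if β nullable, add FOLLOW(A).
FOLLOW(A) = {$}


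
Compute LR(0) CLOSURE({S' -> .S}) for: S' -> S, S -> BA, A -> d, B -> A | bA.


Start: S' -> .S
For each item with dot before a nonterminal B, add B -> .γ for every B-production
Closure: [S' -> .S, S -> .BA, B -> .A, B -> .bA, A -> .d]


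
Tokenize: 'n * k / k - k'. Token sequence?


Scan left to right, longest-match per lexeme
Tokens: ID(n), OP(*), ID(k), OP(/), ID(k), OP(-), ID(k)


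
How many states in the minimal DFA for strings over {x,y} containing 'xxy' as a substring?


KMP-style automaton: 3 progress states + 1 absorbing accept = 4
Minimal DFA: 4 states


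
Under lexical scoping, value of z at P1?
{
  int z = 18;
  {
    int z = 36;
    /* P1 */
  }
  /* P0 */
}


z declared in the same block as P1
z = 36


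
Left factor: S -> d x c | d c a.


Common prefix: 'd'
Factored: S -> d S', S' -> x c | c a


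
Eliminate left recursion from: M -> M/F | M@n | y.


Left-recursive alternatives: M/F, M@n; non-recursive: y
Introduce M': M -> yM', M' -> /FM' | @nM' | ε


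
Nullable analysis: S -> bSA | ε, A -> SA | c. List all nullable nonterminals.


A nonterminal is nullable iff some alternative derives ε (directly, or every symbol in it is nullable)
Nullable: {S}


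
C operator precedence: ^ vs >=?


'>=' is relational (level 7); '^' is bitwise XOR (level 4)
Higher level binds tighter
'>=' has higher precedence than '^'


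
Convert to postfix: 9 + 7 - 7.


Left to right (same or higher precedence on left)
Postfix: 9 7 + 7 -


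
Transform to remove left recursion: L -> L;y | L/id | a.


Left-recursive alternatives: L;y, L/id; non-recursive: a
Introduce L': L -> aL', L' -> ;yL' | /idL' | ε


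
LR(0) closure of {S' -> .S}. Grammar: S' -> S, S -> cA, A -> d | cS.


Start: S' -> .S
For each item with dot before a nonterminal B, add B -> .γ for every B-production
Closure: [S' -> .S, S -> .cA]


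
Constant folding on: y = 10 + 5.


10 + 5 = 15 at compile time
Optimized: y = 15


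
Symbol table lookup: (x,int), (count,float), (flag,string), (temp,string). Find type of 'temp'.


Lookup 'temp' → type string


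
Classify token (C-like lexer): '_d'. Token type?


Pattern: letter/underscore followed by alphanumerics, not a keyword
Type: IDENTIFIER


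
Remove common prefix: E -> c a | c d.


Common prefix: 'c'
Factored: E -> c E', E' -> a | d


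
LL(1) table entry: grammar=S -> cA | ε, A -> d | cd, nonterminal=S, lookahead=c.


For [S, c]: 'c' ∈ FIRST(cA)
Entry: S -> cA


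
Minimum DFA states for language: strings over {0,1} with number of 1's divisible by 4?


Track (count of 1) mod 4: states 0..3, accept at 0
Minimal DFA: 4 states


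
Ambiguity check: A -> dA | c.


right-linear, alternatives start with distinct terminals 'd' vs 'c': unique leftmost derivation
Unambiguous


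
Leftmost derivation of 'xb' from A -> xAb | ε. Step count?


Derivation: A => xAb => xb
Steps: 2


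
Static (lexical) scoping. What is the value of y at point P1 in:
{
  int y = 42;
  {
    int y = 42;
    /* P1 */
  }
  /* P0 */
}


y declared in the same block as P1
y = 42


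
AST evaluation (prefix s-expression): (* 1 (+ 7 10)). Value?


Evaluate inner: (+ 7 10) = 17
Evaluate root: (* 1 17) = 17
Result: 17


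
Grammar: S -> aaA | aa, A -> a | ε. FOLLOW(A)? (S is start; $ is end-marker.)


$ ∈ FOLLOW(S). For each A -> αBβ: add FIRST(β)\{ε} to FOLLOW(B); if β nullable, add FOLLOW(A).
FOLLOW(A) = {$}


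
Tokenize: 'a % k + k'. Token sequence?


Scan left to right, longest-match per lexeme
Tokens: ID(a), OP(%), ID(k), OP(+), ID(k)


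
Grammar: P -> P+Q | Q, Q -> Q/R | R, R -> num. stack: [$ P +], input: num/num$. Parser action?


no handle ('P+' is not any RHS); shift 'num'
Action: shift


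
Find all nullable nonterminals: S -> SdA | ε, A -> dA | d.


A nonterminal is nullable iff some alternative derives ε (directly, or every symbol in it is nullable)
Nullable: {S}


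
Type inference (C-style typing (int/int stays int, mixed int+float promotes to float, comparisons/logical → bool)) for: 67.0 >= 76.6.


Operand types: float >= float
Rule: comparison yields bool
Result type: bool


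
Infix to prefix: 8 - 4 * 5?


'*' binds tighter: tree is (- 8 (* 4 5))
Prefix: - 8 * 4 5


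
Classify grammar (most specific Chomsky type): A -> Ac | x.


Left-linear: every RHS is a terminal or one nonterminal followed by a terminal
Classification: Type 3 (Regular)


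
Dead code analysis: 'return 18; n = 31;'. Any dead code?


statement follows a return and is unreachable
Dead: 'n = 31'


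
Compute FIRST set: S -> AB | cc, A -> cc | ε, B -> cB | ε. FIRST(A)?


Per alternative of A: FIRST(cc) = {c}; FIRST(ε) = {ε}
FIRST(A) = {c, ε}


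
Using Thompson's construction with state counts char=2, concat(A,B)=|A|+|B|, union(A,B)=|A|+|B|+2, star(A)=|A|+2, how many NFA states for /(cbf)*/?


Syntax tree has 3 char leaf(s), 0 union(s), 1 star(s)
chars contribute 3×2 = 6; each union adds +2; each star adds +2
Total: 6 + 0 + 2 = 8 states


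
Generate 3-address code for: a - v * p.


Break into single-operator statements:
t1 = v * p
t2 = a - t1


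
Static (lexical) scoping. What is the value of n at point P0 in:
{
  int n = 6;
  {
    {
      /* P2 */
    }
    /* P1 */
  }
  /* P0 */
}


n declared in the same block as P0
n = 6


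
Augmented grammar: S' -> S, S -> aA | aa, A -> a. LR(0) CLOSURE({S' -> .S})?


Start: S' -> .S
For each item with dot before a nonterminal B, add B -> .γ for every B-production
Closure: [S' -> .S, S -> .aA, S -> .aa]


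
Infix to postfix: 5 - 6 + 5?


Left to right (same or higher precedence on left)
Postfix: 5 6 - 5 +


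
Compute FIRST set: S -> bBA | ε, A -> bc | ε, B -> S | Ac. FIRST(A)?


Per alternative of A: FIRST(bc) = {b}; FIRST(ε) = {ε}
FIRST(A) = {b, ε}


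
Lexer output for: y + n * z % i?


Scan left to right, longest-match per lexeme
Tokens: ID(y), OP(+), ID(n), OP(*), ID(z), OP(%), ID(i)


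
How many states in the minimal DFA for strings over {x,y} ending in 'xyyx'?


Track the longest suffix of input matching a prefix of 'xyyx': 5 classes (prefixes of length 0..4)
Minimal DFA: 5 states


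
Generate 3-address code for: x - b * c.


Break into single-operator statements:
t1 = b * c
t2 = x - t1


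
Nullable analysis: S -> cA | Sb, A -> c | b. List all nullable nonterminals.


A nonterminal is nullable iff some alternative derives ε (directly, or every symbol in it is nullable)
Nullable: {}


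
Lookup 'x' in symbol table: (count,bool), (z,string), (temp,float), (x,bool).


Lookup 'x' → type bool


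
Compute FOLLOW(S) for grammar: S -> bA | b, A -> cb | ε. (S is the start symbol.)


$ ∈ FOLLOW(S). For each A -> αBβ: add FIRST(β)\{ε} to FOLLOW(B); if β nullable, add FOLLOW(A).
FOLLOW(S) = {$}


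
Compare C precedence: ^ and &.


'&' is bitwise AND (level 5); '^' is bitwise XOR (level 4)
Higher level binds tighter
'&' has higher precedence than '^'


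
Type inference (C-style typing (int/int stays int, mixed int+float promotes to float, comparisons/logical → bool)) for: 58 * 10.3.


Operand types: int * float
Rule: mixed int/float promotes to float; int/int stays int
Result type: float


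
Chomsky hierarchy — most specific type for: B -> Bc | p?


Left-linear: every RHS is a terminal or one nonterminal followed by a terminal
Classification: Type 3 (Regular)


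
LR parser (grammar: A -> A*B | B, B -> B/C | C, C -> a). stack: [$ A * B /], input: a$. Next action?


no handle; shift 'a'
Action: shift


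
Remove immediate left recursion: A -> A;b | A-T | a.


Left-recursive alternatives: A;b, A-T; non-recursive: a
Introduce A': A -> aA', A' -> ;bA' | -TA' | ε


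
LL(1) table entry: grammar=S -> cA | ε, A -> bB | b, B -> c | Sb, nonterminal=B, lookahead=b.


For [B, b]: 'b' ∈ FIRST(Sb)
Entry: B -> Sb


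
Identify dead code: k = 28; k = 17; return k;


first assignment to k is overwritten before any read
Dead: 'k = 28'


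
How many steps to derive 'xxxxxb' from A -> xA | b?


Derivation: A => xA => xxA => xxxA => xxxxA => xxxxxA => xxxxxb
Steps: 6


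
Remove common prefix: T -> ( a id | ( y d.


Common prefix: '('
Factored: T -> ( T', T' -> a id | y d


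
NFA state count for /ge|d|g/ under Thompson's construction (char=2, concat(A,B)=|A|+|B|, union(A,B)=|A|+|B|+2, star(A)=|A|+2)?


Syntax tree has 4 char leaf(s), 2 union(s), 0 star(s)
chars contribute 4×2 = 8; each union adds +2; each star adds +2
Total: 8 + 4 + 0 = 12 states


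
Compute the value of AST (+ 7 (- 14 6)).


Evaluate inner: (- 14 6) = 8
Evaluate root: (+ 7 8) = 15
Result: 15


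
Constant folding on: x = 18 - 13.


18 - 13 = 5 at compile time
Optimized: x = 5


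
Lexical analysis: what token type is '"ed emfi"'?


Pattern: double-quoted sequence
Type: STRING_LITERAL


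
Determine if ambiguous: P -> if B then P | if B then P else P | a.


dangling else: 'if B then if B then a else a' parses two ways
Ambiguous


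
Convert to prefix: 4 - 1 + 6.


left-to-right (same/higher precedence on left): tree is (+ (- 4 1) 6)
Prefix: + - 4 1 6


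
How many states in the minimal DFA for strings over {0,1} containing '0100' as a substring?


KMP-style automaton: 4 progress states + 1 absorbing accept = 5
Minimal DFA: 5 states


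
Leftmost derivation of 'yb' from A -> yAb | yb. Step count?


Derivation: A => yb
Steps: 1


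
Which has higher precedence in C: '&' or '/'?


'/' is multiplicative (level 10); '&' is bitwise AND (level 5)
Higher level binds tighter
'/' has higher precedence than '&'


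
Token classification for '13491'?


Pattern: digits only
Type: INTEGER_LITERAL


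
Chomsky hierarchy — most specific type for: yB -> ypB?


LHS has context (more than one symbol) and |LHS| ≤ |RHS|
Classification: Type 1 (Context-Sensitive)


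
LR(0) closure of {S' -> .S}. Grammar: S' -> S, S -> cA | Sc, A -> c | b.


Start: S' -> .S
For each item with dot before a nonterminal B, add B -> .γ for every B-production
Closure: [S' -> .S, S -> .cA, S -> .Sc]


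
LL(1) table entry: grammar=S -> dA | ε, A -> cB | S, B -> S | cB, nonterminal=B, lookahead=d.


For [B, d]: 'd' ∈ FIRST(S)
Entry: B -> S


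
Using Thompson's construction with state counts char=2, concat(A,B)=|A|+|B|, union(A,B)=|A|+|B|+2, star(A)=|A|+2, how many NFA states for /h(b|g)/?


Syntax tree has 3 char leaf(s), 1 union(s), 0 star(s)
chars contribute 3×2 = 6; each union adds +2; each star adds +2
Total: 6 + 2 + 0 = 8 states


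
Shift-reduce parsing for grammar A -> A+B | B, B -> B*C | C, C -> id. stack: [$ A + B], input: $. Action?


handle 'A+B' on top; lookahead ∈ FOLLOW(A) = {+, $}
Action: reduce (A -> A+B)


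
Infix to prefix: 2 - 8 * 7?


'*' binds tighter: tree is (- 2 (* 8 7))
Prefix: - 2 * 8 7


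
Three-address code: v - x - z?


Break into single-operator statements:
t1 = v - x
t2 = t1 - z


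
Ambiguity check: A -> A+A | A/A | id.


'id+id/id' has two parse trees (no precedence encoded between + and /)
Ambiguous


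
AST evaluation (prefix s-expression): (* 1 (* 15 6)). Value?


Evaluate inner: (* 15 6) = 90
Evaluate root: (* 1 90) = 90
Result: 90


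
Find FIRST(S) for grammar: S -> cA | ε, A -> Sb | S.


Per alternative of S: FIRST(cA) = {c}; FIRST(ε) = {ε}
FIRST(S) = {c, ε}


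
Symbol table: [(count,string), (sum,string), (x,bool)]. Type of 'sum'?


Lookup 'sum' → type string


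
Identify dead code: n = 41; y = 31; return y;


n is assigned but never read
Dead: 'n = 41'


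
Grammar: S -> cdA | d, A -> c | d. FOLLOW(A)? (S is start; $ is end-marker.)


$ ∈ FOLLOW(S). For each A -> αBβ: add FIRST(β)\{ε} to FOLLOW(B); if β nullable, add FOLLOW(A).
FOLLOW(A) = {$}


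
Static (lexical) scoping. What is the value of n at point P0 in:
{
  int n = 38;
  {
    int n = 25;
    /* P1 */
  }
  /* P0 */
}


n declared in the same block as P0
n = 38


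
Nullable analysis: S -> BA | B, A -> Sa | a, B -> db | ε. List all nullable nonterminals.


A nonterminal is nullable iff some alternative derives ε (directly, or every symbol in it is nullable)
Nullable: {B, S}


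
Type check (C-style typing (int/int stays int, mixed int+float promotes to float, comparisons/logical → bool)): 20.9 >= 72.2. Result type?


Operand types: float >= float
Rule: comparison yields bool
Result type: bool


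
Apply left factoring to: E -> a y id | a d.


Common prefix: 'a'
Factored: E -> a E', E' -> y id | d


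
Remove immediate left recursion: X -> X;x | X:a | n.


Left-recursive alternatives: X;x, X:a; non-recursive: n
Introduce X': X -> nX', X' -> ;xX' | :aX' | ε


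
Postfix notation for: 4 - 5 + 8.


Left to right (same or higher precedence on left)
Postfix: 4 5 - 8 +
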